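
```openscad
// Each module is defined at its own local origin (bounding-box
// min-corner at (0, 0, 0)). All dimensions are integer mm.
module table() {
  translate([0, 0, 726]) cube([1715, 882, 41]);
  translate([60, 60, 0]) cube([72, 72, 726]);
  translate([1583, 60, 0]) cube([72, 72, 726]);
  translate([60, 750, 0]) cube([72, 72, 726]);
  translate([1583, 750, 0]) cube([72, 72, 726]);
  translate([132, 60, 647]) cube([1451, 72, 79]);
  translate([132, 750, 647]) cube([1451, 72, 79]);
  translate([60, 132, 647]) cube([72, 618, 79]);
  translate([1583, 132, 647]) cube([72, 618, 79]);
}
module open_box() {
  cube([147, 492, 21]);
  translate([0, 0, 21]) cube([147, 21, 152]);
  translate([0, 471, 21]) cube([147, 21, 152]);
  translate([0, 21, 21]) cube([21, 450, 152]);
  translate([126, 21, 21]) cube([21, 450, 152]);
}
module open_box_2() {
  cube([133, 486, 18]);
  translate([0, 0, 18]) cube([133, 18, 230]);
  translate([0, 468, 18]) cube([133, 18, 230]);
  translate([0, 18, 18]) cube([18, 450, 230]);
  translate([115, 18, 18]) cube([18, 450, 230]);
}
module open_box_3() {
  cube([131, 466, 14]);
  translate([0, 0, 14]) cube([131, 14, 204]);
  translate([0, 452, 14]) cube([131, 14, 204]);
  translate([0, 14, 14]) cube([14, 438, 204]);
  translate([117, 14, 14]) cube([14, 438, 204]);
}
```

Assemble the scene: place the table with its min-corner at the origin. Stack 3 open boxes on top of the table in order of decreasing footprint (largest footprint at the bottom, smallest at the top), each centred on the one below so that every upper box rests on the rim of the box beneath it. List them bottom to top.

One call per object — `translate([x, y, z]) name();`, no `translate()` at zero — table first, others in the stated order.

table();
translate([784, 195, 767]) open_box();
translate([791, 198, 940]) open_box_2();
translate([792, 208, 1188]) open_box_3();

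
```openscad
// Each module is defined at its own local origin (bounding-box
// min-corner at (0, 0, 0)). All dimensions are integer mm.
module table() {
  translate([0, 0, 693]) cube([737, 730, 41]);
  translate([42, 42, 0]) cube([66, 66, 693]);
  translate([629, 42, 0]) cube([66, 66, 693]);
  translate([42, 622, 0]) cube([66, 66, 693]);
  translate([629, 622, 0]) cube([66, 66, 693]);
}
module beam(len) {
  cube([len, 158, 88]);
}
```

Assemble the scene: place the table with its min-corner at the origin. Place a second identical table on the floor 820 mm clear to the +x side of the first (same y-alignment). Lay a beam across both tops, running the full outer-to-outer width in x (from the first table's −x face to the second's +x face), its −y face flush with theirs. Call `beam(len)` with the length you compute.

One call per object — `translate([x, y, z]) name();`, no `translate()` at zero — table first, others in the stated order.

table();
translate([1557, 0, 0]) table();
translate([0, 0, 734]) beam(2294);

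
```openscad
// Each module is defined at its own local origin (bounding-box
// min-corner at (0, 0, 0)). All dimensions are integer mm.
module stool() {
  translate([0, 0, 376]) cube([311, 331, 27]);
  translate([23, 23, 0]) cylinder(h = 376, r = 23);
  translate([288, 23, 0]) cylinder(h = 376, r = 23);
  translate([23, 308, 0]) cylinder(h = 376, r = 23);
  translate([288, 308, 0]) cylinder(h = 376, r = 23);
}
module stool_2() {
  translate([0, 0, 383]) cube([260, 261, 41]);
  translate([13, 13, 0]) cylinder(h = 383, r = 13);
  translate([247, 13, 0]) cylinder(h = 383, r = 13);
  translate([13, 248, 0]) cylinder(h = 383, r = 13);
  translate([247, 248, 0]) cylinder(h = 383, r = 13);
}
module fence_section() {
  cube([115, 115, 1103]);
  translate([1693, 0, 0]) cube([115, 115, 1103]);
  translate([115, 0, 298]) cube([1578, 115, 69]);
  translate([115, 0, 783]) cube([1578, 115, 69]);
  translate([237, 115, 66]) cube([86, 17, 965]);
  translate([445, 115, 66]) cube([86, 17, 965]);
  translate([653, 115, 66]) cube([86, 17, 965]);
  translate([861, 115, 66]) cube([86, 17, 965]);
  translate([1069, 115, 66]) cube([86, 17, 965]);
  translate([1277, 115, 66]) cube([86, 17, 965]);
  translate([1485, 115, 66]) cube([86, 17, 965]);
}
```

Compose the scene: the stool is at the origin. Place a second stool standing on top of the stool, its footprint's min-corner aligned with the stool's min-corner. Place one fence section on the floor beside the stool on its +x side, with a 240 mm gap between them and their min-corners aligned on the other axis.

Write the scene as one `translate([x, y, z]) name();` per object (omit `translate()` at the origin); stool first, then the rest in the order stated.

stool();
translate([0, 0, 403]) stool_2();
translate([551, 0, 0]) fence_section();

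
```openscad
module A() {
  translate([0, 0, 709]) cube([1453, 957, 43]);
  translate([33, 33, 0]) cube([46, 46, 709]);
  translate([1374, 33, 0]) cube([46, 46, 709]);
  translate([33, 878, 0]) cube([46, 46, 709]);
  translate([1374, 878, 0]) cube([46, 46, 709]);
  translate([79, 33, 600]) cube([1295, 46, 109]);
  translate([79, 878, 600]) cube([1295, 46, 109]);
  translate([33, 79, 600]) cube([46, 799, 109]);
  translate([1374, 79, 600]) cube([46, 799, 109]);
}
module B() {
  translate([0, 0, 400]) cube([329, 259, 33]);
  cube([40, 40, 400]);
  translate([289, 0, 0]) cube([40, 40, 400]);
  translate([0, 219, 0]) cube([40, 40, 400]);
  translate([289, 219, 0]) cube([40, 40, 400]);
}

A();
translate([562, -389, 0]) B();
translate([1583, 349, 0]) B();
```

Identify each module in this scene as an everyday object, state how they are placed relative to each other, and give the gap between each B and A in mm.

Each stool's nearest face is 130 mm from the table's bounding box.

A is a table. B is a stool. Two stools sit around the table at the −y, +x sides. The gap between each stool and the table is 130 mm.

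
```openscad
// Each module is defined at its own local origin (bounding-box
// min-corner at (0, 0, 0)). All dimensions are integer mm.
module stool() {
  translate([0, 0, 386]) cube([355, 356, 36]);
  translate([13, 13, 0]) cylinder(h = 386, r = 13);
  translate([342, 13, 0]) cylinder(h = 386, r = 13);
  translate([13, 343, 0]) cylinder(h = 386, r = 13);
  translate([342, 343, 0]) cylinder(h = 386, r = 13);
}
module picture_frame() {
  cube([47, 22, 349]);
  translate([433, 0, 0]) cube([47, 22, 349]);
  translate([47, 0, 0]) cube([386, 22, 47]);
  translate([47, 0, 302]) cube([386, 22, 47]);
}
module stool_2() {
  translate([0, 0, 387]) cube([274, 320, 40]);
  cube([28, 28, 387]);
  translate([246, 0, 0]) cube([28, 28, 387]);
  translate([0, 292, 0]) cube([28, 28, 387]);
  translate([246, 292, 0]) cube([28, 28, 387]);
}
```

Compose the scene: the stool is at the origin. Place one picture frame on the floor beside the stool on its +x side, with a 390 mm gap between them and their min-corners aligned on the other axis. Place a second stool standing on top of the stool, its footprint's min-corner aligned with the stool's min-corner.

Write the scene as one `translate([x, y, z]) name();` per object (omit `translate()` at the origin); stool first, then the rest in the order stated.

stool();
translate([745, 0, 0]) picture_frame();
translate([0, 0, 422]) stool_2();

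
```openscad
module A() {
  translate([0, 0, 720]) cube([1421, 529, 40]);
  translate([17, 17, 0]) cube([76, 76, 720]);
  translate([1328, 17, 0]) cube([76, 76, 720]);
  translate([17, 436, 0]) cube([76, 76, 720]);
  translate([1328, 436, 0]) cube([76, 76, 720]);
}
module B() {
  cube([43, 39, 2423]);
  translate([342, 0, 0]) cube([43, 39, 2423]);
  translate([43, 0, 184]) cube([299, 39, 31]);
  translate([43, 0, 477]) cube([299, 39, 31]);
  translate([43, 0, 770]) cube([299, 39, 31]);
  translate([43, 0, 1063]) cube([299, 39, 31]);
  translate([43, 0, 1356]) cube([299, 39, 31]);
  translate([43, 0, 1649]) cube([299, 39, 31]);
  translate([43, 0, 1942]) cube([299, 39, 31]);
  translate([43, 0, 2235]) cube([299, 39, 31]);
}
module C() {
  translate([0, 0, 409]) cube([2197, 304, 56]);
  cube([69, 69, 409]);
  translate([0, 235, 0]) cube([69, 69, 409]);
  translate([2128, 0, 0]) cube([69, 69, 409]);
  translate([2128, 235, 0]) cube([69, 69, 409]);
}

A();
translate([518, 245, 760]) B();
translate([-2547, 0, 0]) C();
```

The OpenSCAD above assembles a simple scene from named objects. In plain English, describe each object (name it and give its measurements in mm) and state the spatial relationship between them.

A is a rectangular dining table. The top is 1421×529×40 mm with its upper surface at z = 760 mm. It stands on four 76×76 mm square legs, each inset 17 mm from the nearest pair of top edges, running from the floor to the underside of the top.

B is a wooden ladder with two side rails of 43×39 mm section and 2423 mm height, set 385 mm apart overall. Between them run 8 rectangular rungs (39 mm deep, 31 mm thick), front faces flush with the rails' −y face. The bottom of the first rung is 184 mm above the floor and each subsequent rung is 293 mm higher than the one below.

C is a long wooden bench with a 2197 mm (x) × 304 mm (y) seat, 56 mm thick, its top surface 465 mm above the floor. Four 69 mm square legs at the seat corners, flush with the edges, run from z = 0 to the seat underside.

The ladder is on top of the table, centred. The bench is on the floor beside the table on its −x side.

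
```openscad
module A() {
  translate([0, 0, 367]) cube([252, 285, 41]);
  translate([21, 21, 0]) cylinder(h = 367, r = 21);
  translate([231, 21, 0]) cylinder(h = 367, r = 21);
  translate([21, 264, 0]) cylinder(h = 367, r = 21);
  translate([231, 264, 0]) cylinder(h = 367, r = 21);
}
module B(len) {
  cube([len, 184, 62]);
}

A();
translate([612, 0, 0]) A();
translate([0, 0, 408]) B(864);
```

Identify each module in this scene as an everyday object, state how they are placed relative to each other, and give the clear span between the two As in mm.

Second stool starts at x = 612; first ends at x = 252; clear span = 612 − 252 = 360 mm.

A is a stool. B is a beam. A beam spans the tops of two stools. The clear span between the two stools is 360 mm.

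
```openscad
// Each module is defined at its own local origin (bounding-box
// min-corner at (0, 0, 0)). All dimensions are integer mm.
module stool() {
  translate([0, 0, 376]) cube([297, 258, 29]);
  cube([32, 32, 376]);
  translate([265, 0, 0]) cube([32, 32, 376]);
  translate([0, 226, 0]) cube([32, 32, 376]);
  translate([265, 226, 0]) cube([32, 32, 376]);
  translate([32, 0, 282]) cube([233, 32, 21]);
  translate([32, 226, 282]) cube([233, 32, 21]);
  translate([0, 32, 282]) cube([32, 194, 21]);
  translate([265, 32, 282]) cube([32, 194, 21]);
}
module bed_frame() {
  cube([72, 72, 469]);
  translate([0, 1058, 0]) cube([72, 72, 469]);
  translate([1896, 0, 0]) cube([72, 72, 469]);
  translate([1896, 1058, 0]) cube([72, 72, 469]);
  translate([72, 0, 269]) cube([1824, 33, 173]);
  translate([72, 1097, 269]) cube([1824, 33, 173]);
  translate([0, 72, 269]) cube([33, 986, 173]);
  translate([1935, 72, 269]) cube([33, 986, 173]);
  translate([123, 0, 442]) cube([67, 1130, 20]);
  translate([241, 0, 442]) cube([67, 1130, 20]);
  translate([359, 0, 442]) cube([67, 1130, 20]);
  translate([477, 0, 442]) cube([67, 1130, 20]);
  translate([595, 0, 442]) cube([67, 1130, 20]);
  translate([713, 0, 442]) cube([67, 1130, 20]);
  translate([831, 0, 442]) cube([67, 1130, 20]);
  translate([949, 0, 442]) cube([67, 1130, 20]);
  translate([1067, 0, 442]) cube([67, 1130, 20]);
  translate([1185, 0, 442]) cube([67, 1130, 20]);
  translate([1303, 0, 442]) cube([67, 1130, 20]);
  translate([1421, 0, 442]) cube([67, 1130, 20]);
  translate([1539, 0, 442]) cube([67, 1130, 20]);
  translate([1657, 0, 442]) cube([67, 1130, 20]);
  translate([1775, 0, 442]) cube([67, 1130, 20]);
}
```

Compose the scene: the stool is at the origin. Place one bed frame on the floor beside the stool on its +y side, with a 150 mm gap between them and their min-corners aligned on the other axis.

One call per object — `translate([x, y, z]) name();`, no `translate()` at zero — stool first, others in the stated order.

stool();
translate([0, 408, 0]) bed_frame();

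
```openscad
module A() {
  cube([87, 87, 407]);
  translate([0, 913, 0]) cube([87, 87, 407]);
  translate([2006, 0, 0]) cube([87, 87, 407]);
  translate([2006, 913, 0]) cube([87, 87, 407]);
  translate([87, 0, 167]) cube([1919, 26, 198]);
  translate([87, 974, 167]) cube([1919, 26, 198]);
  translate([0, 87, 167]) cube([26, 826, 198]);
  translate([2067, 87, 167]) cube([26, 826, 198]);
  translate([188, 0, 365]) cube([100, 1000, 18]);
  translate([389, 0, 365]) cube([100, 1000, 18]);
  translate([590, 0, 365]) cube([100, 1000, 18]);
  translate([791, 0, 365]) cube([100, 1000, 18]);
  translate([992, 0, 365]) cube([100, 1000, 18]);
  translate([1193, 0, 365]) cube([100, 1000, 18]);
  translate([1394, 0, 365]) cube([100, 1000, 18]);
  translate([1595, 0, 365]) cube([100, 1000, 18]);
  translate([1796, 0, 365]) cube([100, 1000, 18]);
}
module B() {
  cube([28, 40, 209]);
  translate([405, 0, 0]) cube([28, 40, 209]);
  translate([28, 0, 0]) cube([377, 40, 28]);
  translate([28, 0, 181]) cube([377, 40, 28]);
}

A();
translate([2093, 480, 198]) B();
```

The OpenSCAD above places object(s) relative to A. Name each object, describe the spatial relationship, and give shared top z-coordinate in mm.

A is a bed frame. B is a picture frame. The picture frame is beside the bed frame with their tops flush at z = 407. The shared top z-coordinate is 407 mm.

Both tops at z = 407 mm.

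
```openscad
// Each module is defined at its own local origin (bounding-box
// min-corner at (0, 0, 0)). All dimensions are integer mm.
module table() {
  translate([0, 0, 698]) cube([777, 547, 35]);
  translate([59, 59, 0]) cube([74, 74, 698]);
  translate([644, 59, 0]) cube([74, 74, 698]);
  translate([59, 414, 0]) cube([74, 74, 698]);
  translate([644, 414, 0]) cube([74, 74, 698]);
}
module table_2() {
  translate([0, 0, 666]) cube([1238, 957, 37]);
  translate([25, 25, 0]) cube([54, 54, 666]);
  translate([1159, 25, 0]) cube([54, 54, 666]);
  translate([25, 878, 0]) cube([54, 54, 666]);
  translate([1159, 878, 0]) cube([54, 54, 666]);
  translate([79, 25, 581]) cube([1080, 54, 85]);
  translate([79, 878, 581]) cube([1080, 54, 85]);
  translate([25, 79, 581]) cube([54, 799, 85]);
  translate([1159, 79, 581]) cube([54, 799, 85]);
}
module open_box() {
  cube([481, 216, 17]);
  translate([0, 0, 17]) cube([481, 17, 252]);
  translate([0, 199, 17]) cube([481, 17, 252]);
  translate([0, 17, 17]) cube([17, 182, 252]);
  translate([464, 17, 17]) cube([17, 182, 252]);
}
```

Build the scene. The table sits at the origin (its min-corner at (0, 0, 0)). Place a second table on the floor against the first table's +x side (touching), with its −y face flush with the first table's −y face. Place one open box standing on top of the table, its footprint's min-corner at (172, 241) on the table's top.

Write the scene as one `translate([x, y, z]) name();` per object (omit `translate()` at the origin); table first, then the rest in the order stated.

table();
translate([777, 0, 0]) table_2();
translate([172, 241, 733]) open_box();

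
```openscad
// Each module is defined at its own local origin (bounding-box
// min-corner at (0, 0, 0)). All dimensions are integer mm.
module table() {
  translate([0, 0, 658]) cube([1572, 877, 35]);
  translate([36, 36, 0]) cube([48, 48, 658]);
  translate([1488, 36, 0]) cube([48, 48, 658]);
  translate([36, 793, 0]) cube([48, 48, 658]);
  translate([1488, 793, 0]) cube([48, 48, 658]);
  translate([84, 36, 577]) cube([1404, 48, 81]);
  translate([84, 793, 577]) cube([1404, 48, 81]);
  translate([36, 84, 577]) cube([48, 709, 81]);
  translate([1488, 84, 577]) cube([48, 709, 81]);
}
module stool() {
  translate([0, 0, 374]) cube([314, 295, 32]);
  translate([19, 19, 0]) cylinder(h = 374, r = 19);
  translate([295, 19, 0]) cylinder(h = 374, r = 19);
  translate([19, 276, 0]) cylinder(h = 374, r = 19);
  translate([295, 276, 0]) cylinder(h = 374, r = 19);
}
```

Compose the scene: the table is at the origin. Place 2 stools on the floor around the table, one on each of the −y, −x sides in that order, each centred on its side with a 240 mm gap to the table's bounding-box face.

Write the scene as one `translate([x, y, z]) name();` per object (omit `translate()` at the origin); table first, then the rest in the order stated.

table();
translate([629, -535, 0]) stool();
translate([-554, 291, 0]) stool();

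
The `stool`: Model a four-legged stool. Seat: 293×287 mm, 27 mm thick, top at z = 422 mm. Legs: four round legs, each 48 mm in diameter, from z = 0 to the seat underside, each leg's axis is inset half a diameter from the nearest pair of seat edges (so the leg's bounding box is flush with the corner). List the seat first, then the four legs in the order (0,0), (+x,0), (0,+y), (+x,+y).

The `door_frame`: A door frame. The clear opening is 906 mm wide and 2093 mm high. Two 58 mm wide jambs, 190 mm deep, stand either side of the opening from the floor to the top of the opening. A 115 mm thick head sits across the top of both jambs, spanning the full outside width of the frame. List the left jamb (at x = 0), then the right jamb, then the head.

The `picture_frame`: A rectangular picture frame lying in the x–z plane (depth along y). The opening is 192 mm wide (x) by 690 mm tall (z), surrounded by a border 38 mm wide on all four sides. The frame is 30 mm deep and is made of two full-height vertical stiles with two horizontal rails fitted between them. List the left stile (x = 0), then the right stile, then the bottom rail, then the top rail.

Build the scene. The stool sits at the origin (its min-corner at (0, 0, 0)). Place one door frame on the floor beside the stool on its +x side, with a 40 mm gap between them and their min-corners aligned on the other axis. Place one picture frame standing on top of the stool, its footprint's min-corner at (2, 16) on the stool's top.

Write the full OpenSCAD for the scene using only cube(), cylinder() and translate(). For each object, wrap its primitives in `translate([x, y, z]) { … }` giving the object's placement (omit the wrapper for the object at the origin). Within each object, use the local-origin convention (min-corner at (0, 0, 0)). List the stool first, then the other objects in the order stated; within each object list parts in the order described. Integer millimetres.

translate([0, 0, 395]) cube([293, 287, 27]);
translate([24, 24, 0]) cylinder(h = 395, r = 24);
translate([269, 24, 0]) cylinder(h = 395, r = 24);
translate([24, 263, 0]) cylinder(h = 395, r = 24);
translate([269, 263, 0]) cylinder(h = 395, r = 24);
translate([333, 0, 0]) {
  cube([58, 190, 2093]);
  translate([964, 0, 0]) cube([58, 190, 2093]);
  translate([0, 0, 2093]) cube([1022, 190, 115]);
}
translate([2, 16, 422]) {
  cube([38, 30, 766]);
  translate([230, 0, 0]) cube([38, 30, 766]);
  translate([38, 0, 0]) cube([192, 30, 38]);
  translate([38, 0, 728]) cube([192, 30, 38]);
}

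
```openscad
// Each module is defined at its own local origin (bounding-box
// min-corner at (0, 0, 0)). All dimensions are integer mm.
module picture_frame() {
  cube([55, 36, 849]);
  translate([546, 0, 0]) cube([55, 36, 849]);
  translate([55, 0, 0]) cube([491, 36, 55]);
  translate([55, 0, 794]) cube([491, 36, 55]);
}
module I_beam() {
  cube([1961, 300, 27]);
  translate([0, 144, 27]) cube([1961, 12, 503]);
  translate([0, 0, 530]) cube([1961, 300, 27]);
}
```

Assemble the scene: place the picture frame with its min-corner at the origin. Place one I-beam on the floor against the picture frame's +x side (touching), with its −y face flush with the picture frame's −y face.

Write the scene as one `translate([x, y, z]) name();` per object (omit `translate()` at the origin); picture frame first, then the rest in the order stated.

picture_frame();
translate([601, 0, 0]) I_beam();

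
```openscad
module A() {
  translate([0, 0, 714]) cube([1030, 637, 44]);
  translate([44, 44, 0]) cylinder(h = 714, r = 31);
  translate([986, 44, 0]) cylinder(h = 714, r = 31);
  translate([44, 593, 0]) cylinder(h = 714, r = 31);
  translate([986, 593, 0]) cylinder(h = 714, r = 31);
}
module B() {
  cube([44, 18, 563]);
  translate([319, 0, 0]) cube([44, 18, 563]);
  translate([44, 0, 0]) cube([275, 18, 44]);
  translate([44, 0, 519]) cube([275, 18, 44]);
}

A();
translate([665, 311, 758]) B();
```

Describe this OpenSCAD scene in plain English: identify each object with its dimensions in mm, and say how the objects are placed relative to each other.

A is a table: top 1030 mm (x) × 637 mm (y), 44 mm thick, upper face at z = 758 mm, on four round legs of 62 mm diameter, each leg's bounding box inset 13 mm from the nearest pair of top edges, running from z = 0 to the bottom of the top.

B is a rectangular picture frame lying in the x–z plane (depth along y). The opening is 275 mm wide (x) by 475 mm tall (z), surrounded by a border 44 mm wide on all four sides. The frame is 18 mm deep and is made of two full-height vertical stiles with two horizontal rails fitted between them.

The picture frame is on top of the table.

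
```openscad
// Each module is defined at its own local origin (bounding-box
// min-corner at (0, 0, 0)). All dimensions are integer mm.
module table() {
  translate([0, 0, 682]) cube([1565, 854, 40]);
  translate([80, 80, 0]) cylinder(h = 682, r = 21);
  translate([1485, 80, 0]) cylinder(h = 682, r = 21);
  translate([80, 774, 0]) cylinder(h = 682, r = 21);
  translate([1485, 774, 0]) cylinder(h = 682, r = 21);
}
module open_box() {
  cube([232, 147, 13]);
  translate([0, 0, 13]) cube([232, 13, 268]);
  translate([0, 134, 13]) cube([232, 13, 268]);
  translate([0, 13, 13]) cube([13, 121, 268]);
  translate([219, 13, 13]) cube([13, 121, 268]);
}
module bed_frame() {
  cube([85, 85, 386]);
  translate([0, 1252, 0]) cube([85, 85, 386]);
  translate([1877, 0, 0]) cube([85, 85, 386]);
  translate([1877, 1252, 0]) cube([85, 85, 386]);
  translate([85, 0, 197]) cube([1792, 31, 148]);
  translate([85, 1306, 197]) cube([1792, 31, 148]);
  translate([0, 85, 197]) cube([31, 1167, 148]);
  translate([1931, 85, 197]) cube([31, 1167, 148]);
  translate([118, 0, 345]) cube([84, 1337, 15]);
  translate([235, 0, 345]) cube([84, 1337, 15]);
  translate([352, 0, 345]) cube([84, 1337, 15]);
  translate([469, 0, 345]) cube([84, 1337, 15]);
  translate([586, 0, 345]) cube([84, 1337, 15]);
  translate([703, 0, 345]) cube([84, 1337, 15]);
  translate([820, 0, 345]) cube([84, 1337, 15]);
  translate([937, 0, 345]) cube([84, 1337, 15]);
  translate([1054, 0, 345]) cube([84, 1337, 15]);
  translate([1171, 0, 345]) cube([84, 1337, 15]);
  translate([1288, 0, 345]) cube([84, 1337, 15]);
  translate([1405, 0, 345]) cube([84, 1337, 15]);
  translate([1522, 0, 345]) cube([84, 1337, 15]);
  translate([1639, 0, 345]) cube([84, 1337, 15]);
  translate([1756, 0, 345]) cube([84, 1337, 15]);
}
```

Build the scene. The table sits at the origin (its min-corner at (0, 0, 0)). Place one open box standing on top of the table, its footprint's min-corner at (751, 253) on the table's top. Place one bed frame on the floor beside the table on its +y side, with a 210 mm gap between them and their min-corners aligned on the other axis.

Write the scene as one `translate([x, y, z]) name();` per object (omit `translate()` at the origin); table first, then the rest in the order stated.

table();
translate([751, 253, 722]) open_box();
translate([0, 1064, 0]) bed_frame();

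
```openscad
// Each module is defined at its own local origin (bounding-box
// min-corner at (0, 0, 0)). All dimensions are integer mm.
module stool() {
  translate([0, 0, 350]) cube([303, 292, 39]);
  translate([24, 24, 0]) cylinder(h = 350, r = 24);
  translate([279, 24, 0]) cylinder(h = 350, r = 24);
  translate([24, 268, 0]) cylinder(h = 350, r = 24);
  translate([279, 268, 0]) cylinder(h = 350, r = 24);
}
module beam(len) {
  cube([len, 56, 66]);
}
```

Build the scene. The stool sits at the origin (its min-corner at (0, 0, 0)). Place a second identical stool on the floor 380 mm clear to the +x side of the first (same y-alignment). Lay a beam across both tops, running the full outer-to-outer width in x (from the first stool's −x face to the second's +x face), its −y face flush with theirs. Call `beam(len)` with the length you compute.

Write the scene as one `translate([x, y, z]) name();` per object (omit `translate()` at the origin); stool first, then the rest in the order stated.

stool();
translate([683, 0, 0]) stool();
translate([0, 0, 389]) beam(986);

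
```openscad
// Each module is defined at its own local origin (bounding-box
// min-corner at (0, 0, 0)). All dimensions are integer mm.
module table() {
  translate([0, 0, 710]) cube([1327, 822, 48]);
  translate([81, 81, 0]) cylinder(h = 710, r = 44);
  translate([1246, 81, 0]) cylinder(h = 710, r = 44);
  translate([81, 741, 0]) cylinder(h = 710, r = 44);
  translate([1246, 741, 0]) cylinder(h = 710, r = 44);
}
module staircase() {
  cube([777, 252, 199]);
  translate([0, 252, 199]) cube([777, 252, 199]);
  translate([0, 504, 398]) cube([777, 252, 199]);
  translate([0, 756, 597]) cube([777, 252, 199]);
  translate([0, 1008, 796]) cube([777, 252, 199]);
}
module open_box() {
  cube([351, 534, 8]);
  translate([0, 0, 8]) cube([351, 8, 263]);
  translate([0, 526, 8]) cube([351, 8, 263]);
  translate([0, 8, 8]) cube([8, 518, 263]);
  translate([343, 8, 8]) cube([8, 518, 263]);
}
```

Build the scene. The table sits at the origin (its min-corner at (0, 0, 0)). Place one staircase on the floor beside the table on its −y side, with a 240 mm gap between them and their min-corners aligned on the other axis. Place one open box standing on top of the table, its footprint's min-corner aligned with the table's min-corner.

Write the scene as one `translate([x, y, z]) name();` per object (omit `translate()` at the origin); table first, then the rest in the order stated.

table();
translate([0, -1500, 0]) staircase();
translate([0, 0, 758]) open_box();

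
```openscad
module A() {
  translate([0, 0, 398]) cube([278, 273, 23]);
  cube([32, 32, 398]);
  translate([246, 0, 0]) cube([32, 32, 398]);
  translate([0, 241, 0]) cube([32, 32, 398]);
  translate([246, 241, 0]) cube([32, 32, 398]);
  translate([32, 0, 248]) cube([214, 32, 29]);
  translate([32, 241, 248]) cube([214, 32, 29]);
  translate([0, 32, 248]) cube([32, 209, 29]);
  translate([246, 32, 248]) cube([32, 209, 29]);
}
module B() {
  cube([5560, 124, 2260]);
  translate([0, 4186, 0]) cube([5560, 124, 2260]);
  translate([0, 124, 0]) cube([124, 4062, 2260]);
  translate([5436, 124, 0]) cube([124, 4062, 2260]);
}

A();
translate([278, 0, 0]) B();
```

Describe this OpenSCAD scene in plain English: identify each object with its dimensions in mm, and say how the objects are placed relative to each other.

A is a four-legged stool. The seat is a 278×273×23 mm slab whose top surface is at z = 421 mm; four square legs, each 32×32 mm in cross-section, run from the floor (z = 0) to the underside of the seat, each flush with a corner of the seat. Four stretchers, 32 mm wide and 29 mm tall, connect adjacent legs with their undersides at z = 248 mm, each running between the inner faces of the legs it joins and aligned with the legs' outer faces on the other axis.

B is a box-shaped house frame (walls only): outside footprint 5560×4310 mm, wall height 2260 mm, wall thickness 124 mm. The two y-facing walls run the full x-width; the two x-facing walls fit between the inner faces of the y-facing walls.

The house frame is against the stool's +x side, with their −y faces flush.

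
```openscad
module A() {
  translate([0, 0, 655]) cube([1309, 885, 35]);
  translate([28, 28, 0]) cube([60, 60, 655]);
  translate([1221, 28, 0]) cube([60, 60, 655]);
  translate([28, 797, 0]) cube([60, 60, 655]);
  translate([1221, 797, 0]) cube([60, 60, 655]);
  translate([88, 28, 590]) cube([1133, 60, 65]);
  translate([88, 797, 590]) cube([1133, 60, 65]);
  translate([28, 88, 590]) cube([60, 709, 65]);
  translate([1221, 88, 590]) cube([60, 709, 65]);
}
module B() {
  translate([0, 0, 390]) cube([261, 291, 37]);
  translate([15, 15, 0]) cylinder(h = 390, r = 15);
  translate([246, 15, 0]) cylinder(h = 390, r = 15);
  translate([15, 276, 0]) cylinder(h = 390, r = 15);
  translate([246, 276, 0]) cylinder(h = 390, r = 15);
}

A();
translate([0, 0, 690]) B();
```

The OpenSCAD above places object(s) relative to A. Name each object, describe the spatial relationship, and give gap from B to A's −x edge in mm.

The stool's min-x is at 0; the table's min-x is 0; gap = 0 mm.

A is a table. B is a stool. The stool is on top of the table. The gap from the stool to the table's −x edge is 0 mm.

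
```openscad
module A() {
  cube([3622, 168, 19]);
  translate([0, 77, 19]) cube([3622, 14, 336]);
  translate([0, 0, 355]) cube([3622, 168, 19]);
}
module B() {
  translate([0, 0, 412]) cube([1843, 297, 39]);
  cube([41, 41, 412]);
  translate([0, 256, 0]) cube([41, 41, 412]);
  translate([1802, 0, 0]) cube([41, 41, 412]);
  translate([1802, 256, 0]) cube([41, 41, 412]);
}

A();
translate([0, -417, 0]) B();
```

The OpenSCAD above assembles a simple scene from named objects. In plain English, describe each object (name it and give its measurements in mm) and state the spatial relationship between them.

A is an I-beam lying along x, 3622 mm long. Overall section height 374 mm. Two flanges 168 mm wide (y) and 19 mm thick, one on the floor and one at the top; a web 14 mm thick runs between them, centred on the flange width.

B is a long wooden bench with a 1843 mm (x) × 297 mm (y) seat, 39 mm thick, its top surface 451 mm above the floor. Four 41 mm square legs at the seat corners, flush with the edges, run from z = 0 to the seat underside.

The bench is on the floor beside the I-beam on its −y side.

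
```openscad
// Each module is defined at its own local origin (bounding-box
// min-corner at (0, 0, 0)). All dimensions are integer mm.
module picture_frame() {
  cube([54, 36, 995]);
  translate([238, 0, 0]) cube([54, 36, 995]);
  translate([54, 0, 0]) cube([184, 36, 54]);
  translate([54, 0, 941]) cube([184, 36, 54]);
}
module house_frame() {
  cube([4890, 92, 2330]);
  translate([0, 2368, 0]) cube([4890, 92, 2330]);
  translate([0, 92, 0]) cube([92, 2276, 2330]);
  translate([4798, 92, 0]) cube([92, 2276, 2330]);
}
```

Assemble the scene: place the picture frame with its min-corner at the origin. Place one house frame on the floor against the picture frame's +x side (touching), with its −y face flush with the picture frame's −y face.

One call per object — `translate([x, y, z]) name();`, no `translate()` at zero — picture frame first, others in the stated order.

picture_frame();
translate([292, 0, 0]) house_frame();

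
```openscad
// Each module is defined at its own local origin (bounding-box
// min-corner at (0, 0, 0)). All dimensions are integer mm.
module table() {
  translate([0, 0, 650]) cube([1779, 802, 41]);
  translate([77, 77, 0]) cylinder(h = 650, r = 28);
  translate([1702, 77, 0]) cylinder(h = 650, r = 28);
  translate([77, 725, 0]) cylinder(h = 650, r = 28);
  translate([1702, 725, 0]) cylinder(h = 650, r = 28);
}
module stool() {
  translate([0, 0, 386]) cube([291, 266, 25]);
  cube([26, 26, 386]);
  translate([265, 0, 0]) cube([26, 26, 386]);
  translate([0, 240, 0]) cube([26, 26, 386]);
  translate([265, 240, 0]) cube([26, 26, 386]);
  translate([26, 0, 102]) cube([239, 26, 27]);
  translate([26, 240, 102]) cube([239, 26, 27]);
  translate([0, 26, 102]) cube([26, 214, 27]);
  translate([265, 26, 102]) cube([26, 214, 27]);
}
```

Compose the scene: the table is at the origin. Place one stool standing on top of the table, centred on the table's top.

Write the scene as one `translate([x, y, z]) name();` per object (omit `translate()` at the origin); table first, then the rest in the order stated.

table();
translate([744, 268, 691]) stool();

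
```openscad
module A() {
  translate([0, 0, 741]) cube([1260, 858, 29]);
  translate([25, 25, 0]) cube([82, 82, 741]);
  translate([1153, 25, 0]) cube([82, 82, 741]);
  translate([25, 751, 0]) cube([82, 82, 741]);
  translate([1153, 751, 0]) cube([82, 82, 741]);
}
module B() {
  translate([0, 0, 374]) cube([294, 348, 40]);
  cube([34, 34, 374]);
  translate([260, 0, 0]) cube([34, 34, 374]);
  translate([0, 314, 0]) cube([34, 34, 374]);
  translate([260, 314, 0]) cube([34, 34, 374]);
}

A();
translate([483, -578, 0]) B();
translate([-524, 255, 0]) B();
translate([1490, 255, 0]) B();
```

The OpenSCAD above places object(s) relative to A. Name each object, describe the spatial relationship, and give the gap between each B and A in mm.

A is a table. B is a stool. Three stools sit around the table at the −y, −x, +x sides. The gap between each stool and the table is 230 mm.

Each stool's nearest face is 230 mm from the table's bounding box.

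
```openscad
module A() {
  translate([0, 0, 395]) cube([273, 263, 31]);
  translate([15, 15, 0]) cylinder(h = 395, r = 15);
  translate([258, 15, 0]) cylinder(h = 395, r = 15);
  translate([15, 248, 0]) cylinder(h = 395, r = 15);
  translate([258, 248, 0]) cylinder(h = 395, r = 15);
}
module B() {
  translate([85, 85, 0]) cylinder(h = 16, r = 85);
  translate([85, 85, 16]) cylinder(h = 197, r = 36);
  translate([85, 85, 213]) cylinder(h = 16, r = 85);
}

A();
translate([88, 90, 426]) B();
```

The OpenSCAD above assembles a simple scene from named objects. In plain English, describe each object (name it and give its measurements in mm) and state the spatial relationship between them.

A is a four-legged stool. The seat is a 273×263×31 mm slab whose top surface is at z = 426 mm; four round legs, each 30 mm in diameter, run from the floor (z = 0) to the underside of the seat, each leg's axis is inset half a diameter from the nearest pair of seat edges (so the leg's bounding box is flush with the corner).

B is a spool: two coaxial disc flanges of radius 85 mm and thickness 16 mm, joined by a core cylinder of radius 36 mm and height 197 mm. The lower flange rests on z = 0 and the three cylinders share a vertical axis.

The spool is on top of the stool.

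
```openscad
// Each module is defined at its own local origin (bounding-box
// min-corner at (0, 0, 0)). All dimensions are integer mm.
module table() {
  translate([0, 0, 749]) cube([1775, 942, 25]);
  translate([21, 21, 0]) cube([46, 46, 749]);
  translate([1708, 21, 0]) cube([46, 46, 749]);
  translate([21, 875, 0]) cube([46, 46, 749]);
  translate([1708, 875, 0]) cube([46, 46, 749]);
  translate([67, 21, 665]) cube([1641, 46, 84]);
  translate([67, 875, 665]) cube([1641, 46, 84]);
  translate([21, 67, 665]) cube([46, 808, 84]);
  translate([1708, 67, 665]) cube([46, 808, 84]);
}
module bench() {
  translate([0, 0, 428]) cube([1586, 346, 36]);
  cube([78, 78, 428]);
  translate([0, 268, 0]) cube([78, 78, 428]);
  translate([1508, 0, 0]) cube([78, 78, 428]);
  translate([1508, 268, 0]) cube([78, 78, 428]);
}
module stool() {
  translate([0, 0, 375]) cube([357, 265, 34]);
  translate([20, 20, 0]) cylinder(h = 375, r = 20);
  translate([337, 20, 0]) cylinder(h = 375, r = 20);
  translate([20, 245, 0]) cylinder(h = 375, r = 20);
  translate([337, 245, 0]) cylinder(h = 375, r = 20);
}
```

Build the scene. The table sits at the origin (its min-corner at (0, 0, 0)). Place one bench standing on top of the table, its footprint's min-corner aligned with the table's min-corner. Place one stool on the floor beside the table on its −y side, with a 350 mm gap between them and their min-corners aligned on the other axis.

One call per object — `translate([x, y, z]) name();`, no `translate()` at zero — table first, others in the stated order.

table();
translate([0, 0, 774]) bench();
translate([0, -615, 0]) stool();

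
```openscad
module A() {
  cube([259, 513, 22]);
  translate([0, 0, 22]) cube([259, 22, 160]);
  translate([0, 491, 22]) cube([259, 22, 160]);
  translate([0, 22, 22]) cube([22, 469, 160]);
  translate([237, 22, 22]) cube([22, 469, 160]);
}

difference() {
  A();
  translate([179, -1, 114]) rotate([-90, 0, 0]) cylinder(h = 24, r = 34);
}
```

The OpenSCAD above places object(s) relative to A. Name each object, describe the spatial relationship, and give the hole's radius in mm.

A is an open box. The open box has a circular hole through its front wall. The hole's radius is 34 mm.

The subtracted cylinder has r = 34 mm.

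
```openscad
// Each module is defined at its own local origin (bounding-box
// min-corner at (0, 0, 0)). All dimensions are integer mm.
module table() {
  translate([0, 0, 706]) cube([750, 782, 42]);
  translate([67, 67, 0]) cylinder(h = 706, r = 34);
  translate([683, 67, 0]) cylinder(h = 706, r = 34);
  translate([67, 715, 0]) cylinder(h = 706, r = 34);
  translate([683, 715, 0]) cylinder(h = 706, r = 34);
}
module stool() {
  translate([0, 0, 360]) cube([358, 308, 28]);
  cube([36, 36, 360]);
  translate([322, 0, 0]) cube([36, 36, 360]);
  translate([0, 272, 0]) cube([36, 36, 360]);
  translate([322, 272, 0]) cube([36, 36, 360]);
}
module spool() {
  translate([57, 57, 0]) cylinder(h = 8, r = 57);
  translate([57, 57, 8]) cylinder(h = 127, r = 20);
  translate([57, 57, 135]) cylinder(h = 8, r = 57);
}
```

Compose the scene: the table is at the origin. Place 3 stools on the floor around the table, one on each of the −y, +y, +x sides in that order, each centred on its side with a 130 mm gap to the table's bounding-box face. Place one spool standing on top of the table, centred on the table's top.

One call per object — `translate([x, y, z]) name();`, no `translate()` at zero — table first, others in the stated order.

table();
translate([196, -438, 0]) stool();
translate([196, 912, 0]) stool();
translate([880, 237, 0]) stool();
translate([318, 334, 748]) spool();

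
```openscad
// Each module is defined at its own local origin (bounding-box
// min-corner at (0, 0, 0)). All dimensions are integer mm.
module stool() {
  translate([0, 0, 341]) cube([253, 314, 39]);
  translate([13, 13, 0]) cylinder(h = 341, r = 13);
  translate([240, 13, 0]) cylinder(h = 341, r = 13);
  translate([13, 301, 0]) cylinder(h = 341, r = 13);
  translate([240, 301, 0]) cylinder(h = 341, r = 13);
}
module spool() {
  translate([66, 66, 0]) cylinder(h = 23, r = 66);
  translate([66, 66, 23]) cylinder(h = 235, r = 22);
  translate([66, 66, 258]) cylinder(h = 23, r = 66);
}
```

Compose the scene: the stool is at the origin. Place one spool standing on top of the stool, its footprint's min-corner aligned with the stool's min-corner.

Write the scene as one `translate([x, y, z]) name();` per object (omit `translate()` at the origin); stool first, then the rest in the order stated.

stool();
translate([0, 0, 380]) spool();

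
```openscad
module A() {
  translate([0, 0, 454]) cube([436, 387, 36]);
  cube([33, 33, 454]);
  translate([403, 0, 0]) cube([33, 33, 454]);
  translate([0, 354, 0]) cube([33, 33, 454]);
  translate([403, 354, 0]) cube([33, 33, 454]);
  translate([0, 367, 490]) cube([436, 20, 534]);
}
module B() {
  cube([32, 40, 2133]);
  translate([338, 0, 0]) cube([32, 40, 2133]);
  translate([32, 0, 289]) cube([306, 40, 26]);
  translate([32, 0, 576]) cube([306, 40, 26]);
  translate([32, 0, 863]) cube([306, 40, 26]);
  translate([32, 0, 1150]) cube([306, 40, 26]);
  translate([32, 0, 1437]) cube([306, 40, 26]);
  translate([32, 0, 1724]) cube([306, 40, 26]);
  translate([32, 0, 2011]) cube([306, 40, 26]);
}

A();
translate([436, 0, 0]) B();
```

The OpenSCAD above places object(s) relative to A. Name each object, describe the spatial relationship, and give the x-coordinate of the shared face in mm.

A is a chair. B is a ladder. The ladder is against the chair's +x side, with their −y faces flush. The x-coordinate of the shared face is 436 mm.

The chair's +x face and the ladder's −x face are both at x = 436 mm.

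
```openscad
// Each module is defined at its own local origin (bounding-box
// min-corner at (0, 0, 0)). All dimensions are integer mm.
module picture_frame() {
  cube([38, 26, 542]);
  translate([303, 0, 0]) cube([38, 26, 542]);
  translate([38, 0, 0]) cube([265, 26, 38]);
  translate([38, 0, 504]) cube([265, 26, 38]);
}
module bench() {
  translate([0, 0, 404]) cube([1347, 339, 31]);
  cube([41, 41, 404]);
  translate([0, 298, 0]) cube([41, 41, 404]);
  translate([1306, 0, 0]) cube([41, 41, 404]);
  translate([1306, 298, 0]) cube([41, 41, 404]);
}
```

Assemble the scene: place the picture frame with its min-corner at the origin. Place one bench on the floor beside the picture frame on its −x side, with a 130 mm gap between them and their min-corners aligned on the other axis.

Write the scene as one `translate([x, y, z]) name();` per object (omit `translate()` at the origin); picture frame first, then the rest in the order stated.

picture_frame();
translate([-1477, 0, 0]) bench();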